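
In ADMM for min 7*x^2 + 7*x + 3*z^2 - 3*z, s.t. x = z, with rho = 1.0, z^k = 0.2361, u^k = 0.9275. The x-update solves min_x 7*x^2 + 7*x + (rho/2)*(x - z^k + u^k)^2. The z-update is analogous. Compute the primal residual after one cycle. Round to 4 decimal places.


ADMM iteration with rho = 1.0, z^k = 0.2361, u^k = 0.9275
Step 1: x-update.
Minimize 7*x^2 + 7*x + (1.0/2)*(x - 0.2361 + 0.9275)^2
FOC: (2*7 + 1.0)*x = -7 + 1.0*(0.2361 - 0.9275)
x^{k+1} = -0.5128
Step 2: z-update.
Minimize 3*z^2 - 3*z + (1.0/2)*(-0.5128 - z + 0.9275)^2
FOC: (2*3 + 1.0)*z = 3 + 1.0*(-0.5128 + 0.9275)
z^{k+1} = 0.4878
Step 3: u-update.
u^{k+1} = 0.9275 - 0.5128 - 0.4878 = -0.0731
Step 4: Primal residual = |-0.5128 - 0.4878| = 1.0006


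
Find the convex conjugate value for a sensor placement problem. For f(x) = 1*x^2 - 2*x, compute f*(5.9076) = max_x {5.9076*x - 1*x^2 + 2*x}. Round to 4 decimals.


f*(y) = sup_x {y*x - a*x^2 - b*x} = sup_x {(y-b)*x - a*x^2}
FOC: (y - b) - 2a*x = 0 => x* = (y - b)/(2a)
x* = (5.9076 + 2)/(2*1) = 3.9538
f*(5.9076) = (y-b)^2/(4a) = (5.9076 + 2)^2/(4*1)
= 62.5301/4 = 15.6325


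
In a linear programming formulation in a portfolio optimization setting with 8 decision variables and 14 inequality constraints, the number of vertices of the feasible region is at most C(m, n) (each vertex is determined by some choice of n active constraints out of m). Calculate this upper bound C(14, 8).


Each vertex corresponds to some choice of n active constraints out of m, so the number of vertices is at most C(m, n) = m! / (n!(m-n)!).
m = 14, n = 8
Numerator: 14 * 13 * 12 * 11 * 10 * 9 * 8 * 7
Denominator: 8! = 40320
C(14, 8) = 3003


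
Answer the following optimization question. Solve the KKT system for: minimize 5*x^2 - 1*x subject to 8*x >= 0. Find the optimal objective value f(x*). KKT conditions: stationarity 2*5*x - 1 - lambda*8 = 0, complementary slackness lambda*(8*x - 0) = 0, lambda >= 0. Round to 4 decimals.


Step 1: Try lambda = 0 (constraint inactive).
Stationarity: 2*5*x - 1 = 0
x* = 1/(2*5) = 0.1
Check constraint: 8*0.1 = 0.8 >= 0 -- satisfied.
Step 2: Compute optimal value.
f(x*) = 5*0.1^2 - 1*0.1 = -0.05


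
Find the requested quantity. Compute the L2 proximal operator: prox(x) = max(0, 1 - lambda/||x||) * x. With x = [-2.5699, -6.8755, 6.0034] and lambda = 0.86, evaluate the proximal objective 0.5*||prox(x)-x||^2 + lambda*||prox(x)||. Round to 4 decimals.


Step 1: Compute ||x||.
||x|| = 9.4825
Step 2: Compute scaling factor.
scale = max(0, 1 - 0.86/9.4825) = 0.9093
Step 3: prox(x) = [-2.3368, -6.2519, 5.4589]
||prox(x)|| = 8.6225
Step 4: Proximal objective.
0.5*||prox-x||^2 = 0.3698
lambda*||prox|| = 7.4154
Total = 7.7851


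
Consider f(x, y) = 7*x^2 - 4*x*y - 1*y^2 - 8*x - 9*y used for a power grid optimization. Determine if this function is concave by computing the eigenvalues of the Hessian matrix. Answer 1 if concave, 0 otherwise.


The Hessian of f(x,y) = 7*x^2 - 4*x*y - 1*y^2 - 8*x - 9*y is:
H = [[14, -4], [-4, -2]]
Trace = 14 - 2 = 12
Determinant = 14*-2 - (-4)^2 = -44
Discriminant = (12)^2 - 4*-44 = 320.0
Eigenvalues: lambda_1 = -2.9443, lambda_2 = 14.9443
The function is not concave.

0


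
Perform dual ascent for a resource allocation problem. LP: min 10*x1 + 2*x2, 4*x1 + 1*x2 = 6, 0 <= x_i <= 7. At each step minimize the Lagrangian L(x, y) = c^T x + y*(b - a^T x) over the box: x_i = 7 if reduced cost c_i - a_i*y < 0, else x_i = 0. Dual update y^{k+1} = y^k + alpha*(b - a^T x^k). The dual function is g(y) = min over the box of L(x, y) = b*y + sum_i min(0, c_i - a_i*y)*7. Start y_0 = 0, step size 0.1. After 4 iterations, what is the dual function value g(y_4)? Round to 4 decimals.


Dual ascent for LP: min 10*x1 + 2*x2, 4*x1 + 1*x2 = 6, 0 <= x_i <= 7
Step 1: y^k = 0.0, reduced costs: (10.0, 2.0)
  x^k = (0.0, 0.0), subgradient = b - a^T x = 6.0
  y^{k+1} = 0.0 + 0.1*6.0 = 0.6
Step 2: y^k = 0.6, reduced costs: (7.6, 1.4)
  x^k = (0.0, 0.0), subgradient = b - a^T x = 6.0
  y^{k+1} = 0.6 + 0.1*6.0 = 1.2
Step 3: y^k = 1.2, reduced costs: (5.2, 0.8)
  x^k = (0.0, 0.0), subgradient = b - a^T x = 6.0
  y^{k+1} = 1.2 + 0.1*6.0 = 1.8
Step 4: y^k = 1.8, reduced costs: (2.8, 0.2)
  x^k = (0.0, 0.0), subgradient = b - a^T x = 6.0
  y^{k+1} = 1.8 + 0.1*6.0 = 2.4
Dual objective at y_4 = 2.4: reduced costs (0.4, -0.4), box minimizer x = (0.0, 7.0)
g(y_4) = b*y + (c1 - a1*y)*x1 + (c2 - a2*y)*x2 = 6*2.4 + 0.4*0.0 + (-0.4)*7.0 = 14.4 + 0.0 - 2.8 = 11.6


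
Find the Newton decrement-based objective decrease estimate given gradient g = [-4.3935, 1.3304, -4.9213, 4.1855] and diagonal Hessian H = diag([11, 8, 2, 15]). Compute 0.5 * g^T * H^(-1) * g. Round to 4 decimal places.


Step 1: H is diagonal, so H^(-1) * g = [-0.3994, 0.1663, -2.4607, 0.279].
Step 2: g^T H^(-1) g = sum_i g_i^2 / H_ii
  = (-4.3935)^2/11 + (1.3304)^2/8 + (-4.9213)^2/2 + (4.1855)^2/15
  = 1.7548 + 0.2212 + 12.1096 + 1.1679 = 15.2535
Step 3: Objective decrease = 0.5 * g^T H^(-1) g = 7.6268


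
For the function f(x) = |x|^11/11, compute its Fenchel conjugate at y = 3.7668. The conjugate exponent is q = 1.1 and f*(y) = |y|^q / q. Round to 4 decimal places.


The conjugate exponent q satisfies 1/p + 1/q = 1.
p = 11, so q = 11/(11 - 1) = 1.1
|y|^q = 3.7668^1.1 = 4.301
f*(3.7668) = 4.301 / 1.1 = 3.91


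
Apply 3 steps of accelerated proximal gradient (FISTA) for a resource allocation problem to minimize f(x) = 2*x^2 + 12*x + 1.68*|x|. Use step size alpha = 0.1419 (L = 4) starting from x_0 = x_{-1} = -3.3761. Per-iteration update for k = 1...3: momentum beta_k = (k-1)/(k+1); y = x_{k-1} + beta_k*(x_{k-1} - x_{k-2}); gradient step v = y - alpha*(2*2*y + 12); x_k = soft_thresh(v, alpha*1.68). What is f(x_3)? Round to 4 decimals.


FISTA on f(x) = 2*x^2 + 12*x + 1.68*|x|
L = 4, alpha = 0.1419
Iteration 1: beta = 0.0, y = -3.3761 + 0.0*(-3.3761 + 3.3761) = -3.3761
  grad(y) = -1.5044, v = y - alpha*grad = -3.1626
  prox(v) = soft_thresh(-3.1626, 0.2384) = -2.9242
Iteration 2: beta = 0.3333, y = -2.9242 + 0.3333*(-2.9242 + 3.3761) = -2.7736
  grad(y) = 0.9056, v = y - alpha*grad = -2.9021
  prox(v) = soft_thresh(-2.9021, 0.2384) = -2.6637
Iteration 3: beta = 0.5, y = -2.6637 + 0.5*(-2.6637 + 2.9242) = -2.5335
  grad(y) = 1.8662, v = y - alpha*grad = -2.7983
  prox(v) = soft_thresh(-2.7983, 0.2384) = -2.5599
f(x_3) = 2*(-2.5599)^2 + 12*(-2.5599) + 1.68*|-2.5599| = -13.312


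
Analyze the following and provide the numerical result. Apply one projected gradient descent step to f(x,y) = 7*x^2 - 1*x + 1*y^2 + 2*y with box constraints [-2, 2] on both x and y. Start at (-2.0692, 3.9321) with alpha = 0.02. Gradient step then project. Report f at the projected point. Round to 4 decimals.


Step 1: Compute gradient at (-2.0692, 3.9321).
grad_x = 2*7*-2.0692 - 1 = -29.9688
grad_y = 2*1*3.9321 + 2 = 9.8642
Step 2: Gradient step.
x_raw = -2.0692 - 0.02*-29.9688 = -1.4698
y_raw = 3.9321 - 0.02*9.8642 = 3.7348
Step 3: Project onto [-2, 2].
x_proj = clip(-1.4698) = -1.4698
y_proj = clip(3.7348) = 2.0
Step 4: Evaluate f.
f(-1.4698, 2.0) = 24.5925


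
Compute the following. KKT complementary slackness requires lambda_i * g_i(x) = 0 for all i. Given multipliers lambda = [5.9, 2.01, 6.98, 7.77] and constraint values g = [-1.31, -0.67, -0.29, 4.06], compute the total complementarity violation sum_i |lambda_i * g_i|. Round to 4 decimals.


KKT complementary slackness check:
lambda_1 * g_1 = 5.9 * -1.31 = -7.729
lambda_2 * g_2 = 2.01 * -0.67 = -1.3467
lambda_3 * g_3 = 6.98 * -0.29 = -2.0242
lambda_4 * g_4 = 7.77 * 4.06 = 31.5462
Total violation = 7.729 + 1.3467 + 2.0242 + 31.5462 = 42.6461


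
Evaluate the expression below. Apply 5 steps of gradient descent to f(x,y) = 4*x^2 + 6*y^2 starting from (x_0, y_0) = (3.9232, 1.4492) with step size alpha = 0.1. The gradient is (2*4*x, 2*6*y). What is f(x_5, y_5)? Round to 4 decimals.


Gradient descent on f(x,y) = 4*x^2 + 6*y^2.
Starting point: (3.9232, 1.4492), alpha = 0.1
Step 1: grad_x = 2*4*3.9232 = 31.3856, grad_y = 2*6*1.4492 = 17.3904
  x_1 = 3.9232 - 0.1*31.3856 = 0.7846
  y_1 = 1.4492 - 0.1*17.3904 = -0.2898
Step 2: grad_x = 2*4*0.7846 = 6.2771, grad_y = 2*6*-0.2898 = -3.4781
  x_2 = 0.7846 - 0.1*6.2771 = 0.1569
  y_2 = -0.2898 - 0.1*-3.4781 = 0.058
Step 3: grad_x = 2*4*0.1569 = 1.2554, grad_y = 2*6*0.058 = 0.6956
  x_3 = 0.1569 - 0.1*1.2554 = 0.0314
  y_3 = 0.058 - 0.1*0.6956 = -0.0116
Step 4: grad_x = 2*4*0.0314 = 0.2511, grad_y = 2*6*-0.0116 = -0.1391
  x_4 = 0.0314 - 0.1*0.2511 = 0.0063
  y_4 = -0.0116 - 0.1*-0.1391 = 0.0023
Step 5: grad_x = 2*4*0.0063 = 0.0502, grad_y = 2*6*0.0023 = 0.0278
  x_5 = 0.0063 - 0.1*0.0502 = 0.0013
  y_5 = 0.0023 - 0.1*0.0278 = -0.0005
f(0.0013, -0.0005) = 4*0.0013^2 + 6*(-0.0005)^2 = 0.0


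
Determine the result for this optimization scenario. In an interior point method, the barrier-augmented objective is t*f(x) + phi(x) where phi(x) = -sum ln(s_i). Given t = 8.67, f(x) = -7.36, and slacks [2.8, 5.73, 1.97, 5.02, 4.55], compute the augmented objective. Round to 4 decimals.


Step 1: Compute log-barrier.
ln values: [1.0296, 1.7457, 0.678, 1.6134, 1.5151]
phi = -(1.0296 + 1.7457 + 0.678 + 1.6134 + 1.5151) = -6.5819
Step 2: Compute augmented objective.
t*f(x) = 8.67*-7.36 = -63.8112
Total = -63.8112 - 6.5819 = -70.3931


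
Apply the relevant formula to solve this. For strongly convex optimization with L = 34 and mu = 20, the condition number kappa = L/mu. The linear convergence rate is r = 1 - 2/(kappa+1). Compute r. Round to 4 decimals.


Step 1: Compute the condition number.
kappa = L/mu = 34/20 = 1.7
Step 2: Compute the convergence rate.
r = 1 - 2/(kappa + 1) = 1 - 2*mu/(L + mu) = (L - mu)/(L + mu) = 14/54 = 0.2593


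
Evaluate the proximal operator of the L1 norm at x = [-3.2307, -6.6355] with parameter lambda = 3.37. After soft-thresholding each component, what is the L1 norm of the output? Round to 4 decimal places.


Soft-thresholding with lambda = 3.37:
prox(-3.2307) = sign(-3.2307)*max(|-3.2307| - 3.37, 0) = 0.0
prox(-6.6355) = sign(-6.6355)*max(|-6.6355| - 3.37, 0) = -3.2655
prox(x) = [0.0, -3.2655]
||prox(x)||_1 = 0.0 + 3.2655 = 3.2655


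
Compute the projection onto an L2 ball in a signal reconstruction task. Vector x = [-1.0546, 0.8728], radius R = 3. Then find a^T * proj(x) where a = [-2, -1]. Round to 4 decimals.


Step 1: Compute ||x|| (intermediates to 6 decimals).
||x|| = sqrt((-1.0546)^2 + 0.8728^2) = 1.368927
Step 2: Project.
Since ||x|| <= R, proj = x (no scaling needed).
proj(x) = [-1.0546, 0.8728]
Step 3: Dot product.
a^T * proj(x) = -2*(-1.0546) - 1*0.8728 = 1.2364


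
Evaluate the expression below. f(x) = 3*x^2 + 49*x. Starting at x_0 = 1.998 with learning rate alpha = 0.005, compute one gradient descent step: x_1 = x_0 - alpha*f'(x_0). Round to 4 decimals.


We compute the gradient at x_0 and apply the update.
f'(x) = 6*x + 49
f'(1.998) = 6*1.998 + 49 = 60.988
x_1 = 1.998 - 0.005*60.988 = 1.6931


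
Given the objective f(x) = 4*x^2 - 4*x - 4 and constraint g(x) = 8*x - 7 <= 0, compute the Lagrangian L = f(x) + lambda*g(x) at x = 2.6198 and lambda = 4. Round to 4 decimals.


Step 1: Evaluate f(x).
f(2.6198) = 4*2.6198^2 - 4*2.6198 - 4 = 12.9742
Step 2: Evaluate g(x).
g(2.6198) = 8*2.6198 - 7 = 13.9584
Step 3: Compute Lagrangian.
L = 12.9742 + 4*13.9584 = 68.8078


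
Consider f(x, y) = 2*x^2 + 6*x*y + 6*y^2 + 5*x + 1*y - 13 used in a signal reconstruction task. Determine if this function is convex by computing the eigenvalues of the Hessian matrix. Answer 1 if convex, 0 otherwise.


The Hessian of f(x,y) = 2*x^2 + 6*x*y + 6*y^2 + 5*x + 1*y - 13 is:
H = [[4, 6], [6, 12]]
Trace = 4 + 12 = 16
Determinant = 4*12 - (6)^2 = 12
Discriminant = (16)^2 - 4*12 = 208.0
Eigenvalues: lambda_1 = 0.7889, lambda_2 = 15.2111
The function is convex.

1


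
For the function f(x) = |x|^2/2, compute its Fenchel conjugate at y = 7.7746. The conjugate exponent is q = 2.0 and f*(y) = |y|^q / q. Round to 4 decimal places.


The conjugate exponent q satisfies 1/p + 1/q = 1.
p = 2, so q = 2/(2 - 1) = 2.0
|y|^q = 7.7746^2.0 = 60.4444
f*(7.7746) = 60.4444 / 2.0 = 30.2222


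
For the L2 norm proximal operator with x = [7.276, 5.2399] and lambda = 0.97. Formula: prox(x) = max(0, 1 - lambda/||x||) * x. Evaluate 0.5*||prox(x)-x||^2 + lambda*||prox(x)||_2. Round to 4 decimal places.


Step 1: Compute ||x||.
||x|| = 8.9664
Step 2: Compute scaling factor.
scale = max(0, 1 - 0.97/8.9664) = 0.8918
Step 3: prox(x) = [6.4889, 4.673]
||prox(x)|| = 7.9964
Step 4: Proximal objective.
0.5*||prox-x||^2 = 0.4705
lambda*||prox|| = 7.7565
Total = 8.227


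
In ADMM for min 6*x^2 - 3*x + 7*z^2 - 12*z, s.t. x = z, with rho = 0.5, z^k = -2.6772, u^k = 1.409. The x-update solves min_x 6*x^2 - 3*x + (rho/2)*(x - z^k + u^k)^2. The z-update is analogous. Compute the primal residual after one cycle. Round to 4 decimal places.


ADMM iteration with rho = 0.5, z^k = -2.6772, u^k = 1.409
Step 1: x-update.
Minimize 6*x^2 - 3*x + (0.5/2)*(x + 2.6772 + 1.409)^2
FOC: (2*6 + 0.5)*x = 3 + 0.5*(-2.6772 - 1.409)
x^{k+1} = 0.0766
Step 2: z-update.
Minimize 7*z^2 - 12*z + (0.5/2)*(0.0766 - z + 1.409)^2
FOC: (2*7 + 0.5)*z = 12 + 0.5*(0.0766 + 1.409)
z^{k+1} = 0.8788
Step 3: u-update.
u^{k+1} = 1.409 + 0.0766 - 0.8788 = 0.6067
Step 4: Primal residual = |0.0766 - 0.8788| = 0.8023


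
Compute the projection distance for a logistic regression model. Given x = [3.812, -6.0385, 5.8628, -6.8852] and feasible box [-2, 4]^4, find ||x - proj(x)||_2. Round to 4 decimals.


Project each component onto [-2, 4].
clip(3.812) = 3.812, clip(-6.0385) = -2.0, clip(5.8628) = 4.0, clip(-6.8852) = -2.0
Projection = [3.812, -2.0, 4.0, -2.0]
Squared diffs: [0.0, 16.3095, 3.47, 23.8652]
Distance = sqrt(43.6447) = 6.6064


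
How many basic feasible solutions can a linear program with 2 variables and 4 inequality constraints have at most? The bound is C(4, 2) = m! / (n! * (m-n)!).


Each vertex corresponds to some choice of n active constraints out of m, so the number of vertices is at most C(m, n) = m! / (n!(m-n)!).
m = 4, n = 2
Numerator: 4 * 3
Denominator: 2! = 2
C(4, 2) = 6


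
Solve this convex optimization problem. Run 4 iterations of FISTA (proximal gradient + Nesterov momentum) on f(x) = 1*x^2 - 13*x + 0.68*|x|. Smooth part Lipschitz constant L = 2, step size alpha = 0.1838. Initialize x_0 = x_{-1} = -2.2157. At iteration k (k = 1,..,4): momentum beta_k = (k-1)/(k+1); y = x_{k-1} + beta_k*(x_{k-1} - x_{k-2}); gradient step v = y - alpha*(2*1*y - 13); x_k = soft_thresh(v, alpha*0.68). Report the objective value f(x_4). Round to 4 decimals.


FISTA on f(x) = 1*x^2 - 13*x + 0.68*|x|
L = 2, alpha = 0.1838
Iteration 1: beta = 0.0, y = -2.2157 + 0.0*(-2.2157 + 2.2157) = -2.2157
  grad(y) = -17.4314, v = y - alpha*grad = 0.9882
  prox(v) = soft_thresh(0.9882, 0.125) = 0.8632
Iteration 2: beta = 0.3333, y = 0.8632 + 0.3333*(0.8632 + 2.2157) = 1.8895
  grad(y) = -9.221, v = y - alpha*grad = 3.5843
  prox(v) = soft_thresh(3.5843, 0.125) = 3.4593
Iteration 3: beta = 0.5, y = 3.4593 + 0.5*(3.4593 - 0.8632) = 4.7574
  grad(y) = -3.4852, v = y - alpha*grad = 5.398
  prox(v) = soft_thresh(5.398, 0.125) = 5.273
Iteration 4: beta = 0.6, y = 5.273 + 0.6*(5.273 - 3.4593) = 6.3612
  grad(y) = -0.2776, v = y - alpha*grad = 6.4122
  prox(v) = soft_thresh(6.4122, 0.125) = 6.2872
f(x_4) = 1*6.2872^2 - 13*6.2872 + 0.68*|6.2872| = -37.9294


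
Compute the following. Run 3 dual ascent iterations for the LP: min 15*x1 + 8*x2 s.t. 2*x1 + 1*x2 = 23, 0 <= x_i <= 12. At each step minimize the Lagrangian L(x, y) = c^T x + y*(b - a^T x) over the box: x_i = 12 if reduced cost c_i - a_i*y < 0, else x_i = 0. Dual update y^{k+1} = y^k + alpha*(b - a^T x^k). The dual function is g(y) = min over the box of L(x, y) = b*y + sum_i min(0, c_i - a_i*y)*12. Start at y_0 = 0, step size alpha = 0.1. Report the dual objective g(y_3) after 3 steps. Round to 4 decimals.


Dual ascent for LP: min 15*x1 + 8*x2, 2*x1 + 1*x2 = 23, 0 <= x_i <= 12
Step 1: y^k = 0.0, reduced costs: (15.0, 8.0)
  x^k = (0.0, 0.0), subgradient = b - a^T x = 23.0
  y^{k+1} = 0.0 + 0.1*23.0 = 2.3
Step 2: y^k = 2.3, reduced costs: (10.4, 5.7)
  x^k = (0.0, 0.0), subgradient = b - a^T x = 23.0
  y^{k+1} = 2.3 + 0.1*23.0 = 4.6
Step 3: y^k = 4.6, reduced costs: (5.8, 3.4)
  x^k = (0.0, 0.0), subgradient = b - a^T x = 23.0
  y^{k+1} = 4.6 + 0.1*23.0 = 6.9
Dual objective at y_3 = 6.9: reduced costs (1.2, 1.1), box minimizer x = (0.0, 0.0)
g(y_3) = b*y + (c1 - a1*y)*x1 + (c2 - a2*y)*x2 = 23*6.9 + 1.2*0.0 + 1.1*0.0 = 158.7 + 0.0 + 0.0 = 158.7


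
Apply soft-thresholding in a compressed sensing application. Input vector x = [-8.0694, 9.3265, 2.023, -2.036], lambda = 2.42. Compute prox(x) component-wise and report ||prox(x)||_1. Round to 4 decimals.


Soft-thresholding with lambda = 2.42:
prox(-8.0694) = sign(-8.0694)*max(|-8.0694| - 2.42, 0) = -5.6494
prox(9.3265) = sign(9.3265)*max(|9.3265| - 2.42, 0) = 6.9065
prox(2.023) = sign(2.023)*max(|2.023| - 2.42, 0) = 0.0
prox(-2.036) = sign(-2.036)*max(|-2.036| - 2.42, 0) = 0.0
prox(x) = [-5.6494, 6.9065, 0.0, 0.0]
||prox(x)||_1 = 5.6494 + 6.9065 + 0.0 + 0.0 = 12.5559


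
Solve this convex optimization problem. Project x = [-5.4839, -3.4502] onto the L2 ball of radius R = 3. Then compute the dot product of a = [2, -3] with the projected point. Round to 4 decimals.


Step 1: Compute ||x|| (intermediates to 6 decimals).
||x|| = sqrt((-5.4839)^2 + (-3.4502)^2) = 6.478969
Step 2: Project.
Since ||x|| > R, scale = R/||x|| = 3/6.478969 = 0.463037, proj(x) = scale * x
proj(x) = [-2.539249, -1.59757]
Step 3: Dot product.
a^T * proj(x) = 2*(-2.539249) - 3*(-1.59757) = -0.2858


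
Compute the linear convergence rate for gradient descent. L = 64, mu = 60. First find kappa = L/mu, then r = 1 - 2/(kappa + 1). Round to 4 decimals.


Step 1: Compute the condition number.
kappa = L/mu = 64/60 = 1.0667
Step 2: Compute the convergence rate.
r = 1 - 2/(kappa + 1) = 1 - 2*mu/(L + mu) = (L - mu)/(L + mu) = 4/124 = 0.0323


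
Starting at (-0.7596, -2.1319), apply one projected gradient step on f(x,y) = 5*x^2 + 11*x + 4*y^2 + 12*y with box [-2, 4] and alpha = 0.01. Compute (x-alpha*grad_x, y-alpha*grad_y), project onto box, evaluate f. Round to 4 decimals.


Step 1: Compute gradient at (-0.7596, -2.1319).
grad_x = 2*5*-0.7596 + 11 = 3.404
grad_y = 2*4*-2.1319 + 12 = -5.0552
Step 2: Gradient step.
x_raw = -0.7596 - 0.01*3.404 = -0.7936
y_raw = -2.1319 - 0.01*-5.0552 = -2.0813
Step 3: Project onto [-2, 4].
x_proj = clip(-0.7936) = -0.7936
y_proj = clip(-2.0813) = -2.0
Step 4: Evaluate f.
f(-0.7936, -2.0) = -13.5807


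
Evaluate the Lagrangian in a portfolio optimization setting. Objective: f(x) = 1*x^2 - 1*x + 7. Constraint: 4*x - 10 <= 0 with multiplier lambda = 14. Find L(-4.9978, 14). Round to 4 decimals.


Step 1: Evaluate f(x).
f(-4.9978) = 1*(-4.9978)^2 - 1*(-4.9978) + 7 = 36.9758
Step 2: Evaluate g(x).
g(-4.9978) = 4*-4.9978 - 10 = -29.9912
Step 3: Compute Lagrangian.
L = 36.9758 + 14*-29.9912 = -382.901


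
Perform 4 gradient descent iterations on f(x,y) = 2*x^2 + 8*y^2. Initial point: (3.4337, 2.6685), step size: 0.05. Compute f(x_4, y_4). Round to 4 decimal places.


Gradient descent on f(x,y) = 2*x^2 + 8*y^2.
Starting point: (3.4337, 2.6685), alpha = 0.05
Step 1: grad_x = 2*2*3.4337 = 13.7348, grad_y = 2*8*2.6685 = 42.696
  x_1 = 3.4337 - 0.05*13.7348 = 2.747
  y_1 = 2.6685 - 0.05*42.696 = 0.5337
Step 2: grad_x = 2*2*2.747 = 10.9878, grad_y = 2*8*0.5337 = 8.5392
  x_2 = 2.747 - 0.05*10.9878 = 2.1976
  y_2 = 0.5337 - 0.05*8.5392 = 0.1067
Step 3: grad_x = 2*2*2.1976 = 8.7903, grad_y = 2*8*0.1067 = 1.7078
  x_3 = 2.1976 - 0.05*8.7903 = 1.7581
  y_3 = 0.1067 - 0.05*1.7078 = 0.0213
Step 4: grad_x = 2*2*1.7581 = 7.0322, grad_y = 2*8*0.0213 = 0.3416
  x_4 = 1.7581 - 0.05*7.0322 = 1.4064
  y_4 = 0.0213 - 0.05*0.3416 = 0.0043
f(1.4064, 0.0043) = 2*1.4064^2 + 8*0.0043^2 = 3.9563


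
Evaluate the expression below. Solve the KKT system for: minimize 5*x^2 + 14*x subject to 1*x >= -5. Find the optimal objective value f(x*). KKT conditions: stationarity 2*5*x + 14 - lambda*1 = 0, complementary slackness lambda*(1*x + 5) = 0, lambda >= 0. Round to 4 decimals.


Step 1: Try lambda = 0 (constraint inactive).
Stationarity: 2*5*x + 14 = 0
x* = -14/(2*5) = -1.4
Check constraint: 1*-1.4 = -1.4 >= -5 -- satisfied.
Step 2: Compute optimal value.
f(x*) = 5*(-1.4)^2 + 14*(-1.4) = -9.8


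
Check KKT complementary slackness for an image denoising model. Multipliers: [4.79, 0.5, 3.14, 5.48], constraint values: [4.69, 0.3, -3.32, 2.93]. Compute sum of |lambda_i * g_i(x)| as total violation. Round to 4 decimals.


KKT complementary slackness check:
lambda_1 * g_1 = 4.79 * 4.69 = 22.4651
lambda_2 * g_2 = 0.5 * 0.3 = 0.15
lambda_3 * g_3 = 3.14 * -3.32 = -10.4248
lambda_4 * g_4 = 5.48 * 2.93 = 16.0564
Total violation = 22.4651 + 0.15 + 10.4248 + 16.0564 = 49.0963


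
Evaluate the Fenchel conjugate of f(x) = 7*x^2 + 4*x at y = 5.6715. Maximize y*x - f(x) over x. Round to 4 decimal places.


f*(y) = sup_x {y*x - a*x^2 - b*x} = sup_x {(y-b)*x - a*x^2}
FOC: (y - b) - 2a*x = 0 => x* = (y - b)/(2a)
x* = (5.6715 - 4)/(2*7) = 0.1194
f*(5.6715) = (y-b)^2/(4a) = (5.6715 - 4)^2/(4*7)
= 2.7939/28 = 0.0998


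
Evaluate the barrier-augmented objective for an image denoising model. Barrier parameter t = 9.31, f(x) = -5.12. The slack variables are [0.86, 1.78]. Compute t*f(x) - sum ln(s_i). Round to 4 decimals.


Step 1: Compute log-barrier.
ln values: [-0.1508, 0.5766]
phi = -(-0.1508 + 0.5766) = -0.4258
Step 2: Compute augmented objective.
t*f(x) = 9.31*-5.12 = -47.6672
Total = -47.6672 - 0.4258 = -48.093


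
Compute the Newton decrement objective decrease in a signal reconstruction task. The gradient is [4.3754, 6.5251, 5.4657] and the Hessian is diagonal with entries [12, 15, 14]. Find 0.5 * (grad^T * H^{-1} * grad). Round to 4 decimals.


Step 1: H is diagonal, so H^(-1) * g = [0.3646, 0.435, 0.3904].
Step 2: g^T H^(-1) g = sum_i g_i^2 / H_ii
  = (4.3754)^2/12 + (6.5251)^2/15 + (5.4657)^2/14
  = 1.5953 + 2.8385 + 2.1338 = 6.5677
Step 3: Objective decrease = 0.5 * g^T H^(-1) g = 3.2838


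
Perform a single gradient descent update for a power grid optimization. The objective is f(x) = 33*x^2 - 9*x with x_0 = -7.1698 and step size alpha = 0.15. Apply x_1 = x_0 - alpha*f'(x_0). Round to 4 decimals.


We compute the gradient at x_0 and apply the update.
f'(x) = 66*x - 9
f'(-7.1698) = 66*-7.1698 - 9 = -482.2068
x_1 = -7.1698 - 0.15*-482.2068 = 65.1612


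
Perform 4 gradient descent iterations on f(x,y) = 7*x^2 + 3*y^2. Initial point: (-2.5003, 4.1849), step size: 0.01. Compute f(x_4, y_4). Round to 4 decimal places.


Gradient descent on f(x,y) = 7*x^2 + 3*y^2.
Starting point: (-2.5003, 4.1849), alpha = 0.01
Step 1: grad_x = 2*7*-2.5003 = -35.0042, grad_y = 2*3*4.1849 = 25.1094
  x_1 = -2.5003 - 0.01*-35.0042 = -2.1503
  y_1 = 4.1849 - 0.01*25.1094 = 3.9338
Step 2: grad_x = 2*7*-2.1503 = -30.1036, grad_y = 2*3*3.9338 = 23.6028
  x_2 = -2.1503 - 0.01*-30.1036 = -1.8492
  y_2 = 3.9338 - 0.01*23.6028 = 3.6978
Step 3: grad_x = 2*7*-1.8492 = -25.8891, grad_y = 2*3*3.6978 = 22.1867
  x_3 = -1.8492 - 0.01*-25.8891 = -1.5903
  y_3 = 3.6978 - 0.01*22.1867 = 3.4759
Step 4: grad_x = 2*7*-1.5903 = -22.2646, grad_y = 2*3*3.4759 = 20.8555
  x_4 = -1.5903 - 0.01*-22.2646 = -1.3677
  y_4 = 3.4759 - 0.01*20.8555 = 3.2674
f(-1.3677, 3.2674) = 7*(-1.3677)^2 + 3*3.2674^2 = 45.1208


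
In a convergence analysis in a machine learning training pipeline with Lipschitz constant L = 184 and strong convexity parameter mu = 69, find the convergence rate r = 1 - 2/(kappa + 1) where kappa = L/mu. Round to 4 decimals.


Step 1: Compute the condition number.
kappa = L/mu = 184/69 = 2.6667
Step 2: Compute the convergence rate.
r = 1 - 2/(kappa + 1) = 1 - 2*mu/(L + mu) = (L - mu)/(L + mu) = 115/253 = 0.4545


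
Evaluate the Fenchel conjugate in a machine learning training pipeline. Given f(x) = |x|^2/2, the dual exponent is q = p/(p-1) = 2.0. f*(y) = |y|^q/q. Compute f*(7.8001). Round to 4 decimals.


The conjugate exponent q satisfies 1/p + 1/q = 1.
p = 2, so q = 2/(2 - 1) = 2.0
|y|^q = 7.8001^2.0 = 60.8416
f*(7.8001) = 60.8416 / 2.0 = 30.4208


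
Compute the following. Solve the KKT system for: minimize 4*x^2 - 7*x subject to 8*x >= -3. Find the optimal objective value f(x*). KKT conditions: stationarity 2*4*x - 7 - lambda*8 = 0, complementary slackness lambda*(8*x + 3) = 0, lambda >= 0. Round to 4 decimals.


Step 1: Try lambda = 0 (constraint inactive).
Stationarity: 2*4*x - 7 = 0
x* = 7/(2*4) = 0.875
Check constraint: 8*0.875 = 7.0 >= -3 -- satisfied.
Step 2: Compute optimal value.
f(x*) = 4*0.875^2 - 7*0.875 = -3.0625


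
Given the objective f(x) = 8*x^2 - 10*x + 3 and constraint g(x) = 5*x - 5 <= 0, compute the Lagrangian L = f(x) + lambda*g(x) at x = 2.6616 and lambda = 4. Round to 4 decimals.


Step 1: Evaluate f(x).
f(2.6616) = 8*2.6616^2 - 10*2.6616 + 3 = 33.0569
Step 2: Evaluate g(x).
g(2.6616) = 5*2.6616 - 5 = 8.308
Step 3: Compute Lagrangian.
L = 33.0569 + 4*8.308 = 66.2889


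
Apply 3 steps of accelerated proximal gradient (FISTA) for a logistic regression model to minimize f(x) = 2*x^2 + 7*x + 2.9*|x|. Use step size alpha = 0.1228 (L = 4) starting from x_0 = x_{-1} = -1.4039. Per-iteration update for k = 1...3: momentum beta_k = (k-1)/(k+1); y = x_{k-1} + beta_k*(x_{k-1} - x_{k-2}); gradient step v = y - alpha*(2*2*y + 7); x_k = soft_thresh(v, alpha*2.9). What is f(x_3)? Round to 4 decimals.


FISTA on f(x) = 2*x^2 + 7*x + 2.9*|x|
L = 4, alpha = 0.1228
Iteration 1: beta = 0.0, y = -1.4039 + 0.0*(-1.4039 + 1.4039) = -1.4039
  grad(y) = 1.3844, v = y - alpha*grad = -1.5739
  prox(v) = soft_thresh(-1.5739, 0.3561) = -1.2178
Iteration 2: beta = 0.3333, y = -1.2178 + 0.3333*(-1.2178 + 1.4039) = -1.1557
  grad(y) = 2.377, v = y - alpha*grad = -1.4476
  prox(v) = soft_thresh(-1.4476, 0.3561) = -1.0915
Iteration 3: beta = 0.5, y = -1.0915 + 0.5*(-1.0915 + 1.2178) = -1.0284
  grad(y) = 2.8864, v = y - alpha*grad = -1.3828
  prox(v) = soft_thresh(-1.3828, 0.3561) = -1.0267
f(x_3) = 2*(-1.0267)^2 + 7*(-1.0267) + 2.9*|-1.0267| = -2.1012


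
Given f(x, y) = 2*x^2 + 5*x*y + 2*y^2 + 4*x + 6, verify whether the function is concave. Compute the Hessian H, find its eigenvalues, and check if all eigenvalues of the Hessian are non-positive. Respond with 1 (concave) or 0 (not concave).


The Hessian of f(x,y) = 2*x^2 + 5*x*y + 2*y^2 + 4*x + 6 is:
H = [[4, 5], [5, 4]]
Trace = 4 + 4 = 8
Determinant = 4*4 - (5)^2 = -9
Discriminant = (8)^2 - 4*-9 = 100.0
Eigenvalues: lambda_1 = -1.0, lambda_2 = 9.0
The function is not concave.

0


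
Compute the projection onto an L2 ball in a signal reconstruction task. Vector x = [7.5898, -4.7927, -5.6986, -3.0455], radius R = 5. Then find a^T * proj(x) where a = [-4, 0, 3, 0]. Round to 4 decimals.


Step 1: Compute ||x|| (intermediates to 6 decimals).
||x|| = sqrt(7.5898^2 + (-4.7927)^2 + (-5.6986)^2 + (-3.0455)^2) = 11.060025
Step 2: Project.
Since ||x|| > R, scale = R/||x|| = 5/11.060025 = 0.452079, proj(x) = scale * x
proj(x) = [3.431189, -2.166679, -2.576217, -1.376807]
Step 3: Dot product.
a^T * proj(x) = -4*3.431189 + 0*(-2.166679) + 3*(-2.576217) + 0*(-1.376807) = -21.4534


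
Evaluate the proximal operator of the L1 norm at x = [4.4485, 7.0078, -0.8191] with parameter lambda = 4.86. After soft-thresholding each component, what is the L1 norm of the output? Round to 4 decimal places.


Soft-thresholding with lambda = 4.86:
prox(4.4485) = sign(4.4485)*max(|4.4485| - 4.86, 0) = 0.0
prox(7.0078) = sign(7.0078)*max(|7.0078| - 4.86, 0) = 2.1478
prox(-0.8191) = sign(-0.8191)*max(|-0.8191| - 4.86, 0) = 0.0
prox(x) = [0.0, 2.1478, 0.0]
||prox(x)||_1 = 0.0 + 2.1478 + 0.0 = 2.1478


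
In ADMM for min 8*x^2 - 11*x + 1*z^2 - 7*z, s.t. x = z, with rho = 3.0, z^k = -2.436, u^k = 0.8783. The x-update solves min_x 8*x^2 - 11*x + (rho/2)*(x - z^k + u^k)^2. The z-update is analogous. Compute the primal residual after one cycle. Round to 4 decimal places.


ADMM iteration with rho = 3.0, z^k = -2.436, u^k = 0.8783
Step 1: x-update.
Minimize 8*x^2 - 11*x + (3.0/2)*(x + 2.436 + 0.8783)^2
FOC: (2*8 + 3.0)*x = 11 + 3.0*(-2.436 - 0.8783)
x^{k+1} = 0.0556
Step 2: z-update.
Minimize 1*z^2 - 7*z + (3.0/2)*(0.0556 - z + 0.8783)^2
FOC: (2*1 + 3.0)*z = 7 + 3.0*(0.0556 + 0.8783)
z^{k+1} = 1.9604
Step 3: u-update.
u^{k+1} = 0.8783 + 0.0556 - 1.9604 = -1.0264
Step 4: Primal residual = |0.0556 - 1.9604| = 1.9047


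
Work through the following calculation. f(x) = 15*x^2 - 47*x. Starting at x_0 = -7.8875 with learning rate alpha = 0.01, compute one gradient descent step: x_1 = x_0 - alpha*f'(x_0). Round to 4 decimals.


We compute the gradient at x_0 and apply the update.
f'(x) = 30*x - 47
f'(-7.8875) = 30*-7.8875 - 47 = -283.625
x_1 = -7.8875 - 0.01*-283.625 = -5.0513


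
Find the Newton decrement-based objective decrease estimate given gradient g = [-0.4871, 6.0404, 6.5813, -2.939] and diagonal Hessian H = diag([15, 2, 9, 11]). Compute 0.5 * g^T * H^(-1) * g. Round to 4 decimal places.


Step 1: H is diagonal, so H^(-1) * g = [-0.0325, 3.0202, 0.7313, -0.2672].
Step 2: g^T H^(-1) g = sum_i g_i^2 / H_ii
  = (-0.4871)^2/15 + (6.0404)^2/2 + (6.5813)^2/9 + (-2.939)^2/11
  = 0.0158 + 18.2432 + 4.8126 + 0.7852 = 23.8569
Step 3: Objective decrease = 0.5 * g^T H^(-1) g = 11.9284


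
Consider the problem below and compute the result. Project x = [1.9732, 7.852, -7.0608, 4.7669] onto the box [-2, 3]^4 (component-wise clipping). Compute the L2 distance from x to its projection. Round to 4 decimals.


Project each component onto [-2, 3].
clip(1.9732) = 1.9732, clip(7.852) = 3.0, clip(-7.0608) = -2.0, clip(4.7669) = 3.0
Projection = [1.9732, 3.0, -2.0, 3.0]
Squared diffs: [0.0, 23.5419, 25.6117, 3.1219]
Distance = sqrt(52.2755) = 7.2302


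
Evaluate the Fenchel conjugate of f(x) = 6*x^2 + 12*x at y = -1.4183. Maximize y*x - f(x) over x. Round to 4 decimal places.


f*(y) = sup_x {y*x - a*x^2 - b*x} = sup_x {(y-b)*x - a*x^2}
FOC: (y - b) - 2a*x = 0 => x* = (y - b)/(2a)
x* = (-1.4183 - 12)/(2*6) = -1.1182
f*(-1.4183) = (y-b)^2/(4a) = (-1.4183 - 12)^2/(4*6)
= 180.0508/24 = 7.5021


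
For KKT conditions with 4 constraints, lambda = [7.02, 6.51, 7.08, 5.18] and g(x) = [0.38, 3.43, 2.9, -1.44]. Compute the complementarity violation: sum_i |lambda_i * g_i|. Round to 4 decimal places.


KKT complementary slackness check:
lambda_1 * g_1 = 7.02 * 0.38 = 2.6676
lambda_2 * g_2 = 6.51 * 3.43 = 22.3293
lambda_3 * g_3 = 7.08 * 2.9 = 20.532
lambda_4 * g_4 = 5.18 * -1.44 = -7.4592
Total violation = 2.6676 + 22.3293 + 20.532 + 7.4592 = 52.9881


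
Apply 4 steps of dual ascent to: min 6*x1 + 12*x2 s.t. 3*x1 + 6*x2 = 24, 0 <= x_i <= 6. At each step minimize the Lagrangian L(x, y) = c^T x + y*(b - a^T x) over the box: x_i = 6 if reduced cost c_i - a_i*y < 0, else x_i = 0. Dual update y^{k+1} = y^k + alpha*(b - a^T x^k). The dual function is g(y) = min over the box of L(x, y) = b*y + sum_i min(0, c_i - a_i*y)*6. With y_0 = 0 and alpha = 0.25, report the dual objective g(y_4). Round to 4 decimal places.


Dual ascent for LP: min 6*x1 + 12*x2, 3*x1 + 6*x2 = 24, 0 <= x_i <= 6
Step 1: y^k = 0.0, reduced costs: (6.0, 12.0)
  x^k = (0.0, 0.0), subgradient = b - a^T x = 24.0
  y^{k+1} = 0.0 + 0.25*24.0 = 6.0
Step 2: y^k = 6.0, reduced costs: (-12.0, -24.0)
  x^k = (6.0, 6.0), subgradient = b - a^T x = -30.0
  y^{k+1} = 6.0 + 0.25*-30.0 = -1.5
Step 3: y^k = -1.5, reduced costs: (10.5, 21.0)
  x^k = (0.0, 0.0), subgradient = b - a^T x = 24.0
  y^{k+1} = -1.5 + 0.25*24.0 = 4.5
Step 4: y^k = 4.5, reduced costs: (-7.5, -15.0)
  x^k = (6.0, 6.0), subgradient = b - a^T x = -30.0
  y^{k+1} = 4.5 + 0.25*-30.0 = -3.0
Dual objective at y_4 = -3.0: reduced costs (15.0, 30.0), box minimizer x = (0.0, 0.0)
g(y_4) = b*y + (c1 - a1*y)*x1 + (c2 - a2*y)*x2 = 24*(-3.0) + 15.0*0.0 + 30.0*0.0 = -72.0 + 0.0 + 0.0 = -72.0


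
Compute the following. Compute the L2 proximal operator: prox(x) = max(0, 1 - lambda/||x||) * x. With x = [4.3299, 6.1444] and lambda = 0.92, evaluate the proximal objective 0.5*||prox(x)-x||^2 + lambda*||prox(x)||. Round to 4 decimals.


Step 1: Compute ||x||.
||x|| = 7.5168
Step 2: Compute scaling factor.
scale = max(0, 1 - 0.92/7.5168) = 0.8776
Step 3: prox(x) = [3.7999, 5.3924]
||prox(x)|| = 6.5968
Step 4: Proximal objective.
0.5*||prox-x||^2 = 0.4232
lambda*||prox|| = 6.0691
Total = 6.4922


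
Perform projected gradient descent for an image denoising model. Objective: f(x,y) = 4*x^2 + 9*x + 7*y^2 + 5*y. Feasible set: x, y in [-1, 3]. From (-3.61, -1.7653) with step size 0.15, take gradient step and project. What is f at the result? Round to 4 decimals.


Step 1: Compute gradient at (-3.61, -1.7653).
grad_x = 2*4*-3.61 + 9 = -19.88
grad_y = 2*7*-1.7653 + 5 = -19.7142
Step 2: Gradient step.
x_raw = -3.61 - 0.15*-19.88 = -0.628
y_raw = -1.7653 - 0.15*-19.7142 = 1.1918
Step 3: Project onto [-1, 3].
x_proj = clip(-0.628) = -0.628
y_proj = clip(1.1918) = 1.1918
Step 4: Evaluate f.
f(-0.628, 1.1918) = 11.8279


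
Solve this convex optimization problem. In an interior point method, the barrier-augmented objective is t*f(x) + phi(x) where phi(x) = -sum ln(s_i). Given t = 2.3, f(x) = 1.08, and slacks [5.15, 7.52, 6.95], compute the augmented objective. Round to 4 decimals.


Step 1: Compute log-barrier.
ln values: [1.639, 2.0176, 1.9387]
phi = -(1.639 + 2.0176 + 1.9387) = -5.5953
Step 2: Compute augmented objective.
t*f(x) = 2.3*1.08 = 2.484
Total = 2.484 - 5.5953 = -3.1113


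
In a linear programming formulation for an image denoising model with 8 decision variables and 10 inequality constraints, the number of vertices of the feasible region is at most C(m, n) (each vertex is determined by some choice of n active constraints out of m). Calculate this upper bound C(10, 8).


Each vertex corresponds to some choice of n active constraints out of m, so the number of vertices is at most C(m, n) = m! / (n!(m-n)!).
m = 10, n = 8
Numerator: 10 * 9 * 8 * 7 * 6 * 5 * 4 * 3
Denominator: 8! = 40320
C(10, 8) = 45


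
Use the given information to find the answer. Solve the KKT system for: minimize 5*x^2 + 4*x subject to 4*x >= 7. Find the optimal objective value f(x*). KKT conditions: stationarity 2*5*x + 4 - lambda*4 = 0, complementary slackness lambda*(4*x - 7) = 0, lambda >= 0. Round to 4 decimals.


Step 1: Try lambda = 0 (constraint inactive).
x_unc = -4/(2*5) = -0.4
Check: 4*-0.4 = -1.6 < 7 -- violated!
Step 2: Constraint must be active: 4*x = 7
x* = 7/4 = 1.75
lambda = (2*5*1.75 + 4)/4 = 5.375
Step 3: Compute optimal value.
f(x*) = 5*1.75^2 + 4*1.75 = 22.3125


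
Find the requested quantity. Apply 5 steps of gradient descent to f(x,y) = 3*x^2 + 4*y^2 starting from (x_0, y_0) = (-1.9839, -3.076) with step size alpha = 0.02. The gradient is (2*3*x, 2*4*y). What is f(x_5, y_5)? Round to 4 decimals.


Gradient descent on f(x,y) = 3*x^2 + 4*y^2.
Starting point: (-1.9839, -3.076), alpha = 0.02
Step 1: grad_x = 2*3*-1.9839 = -11.9034, grad_y = 2*4*-3.076 = -24.608
  x_1 = -1.9839 - 0.02*-11.9034 = -1.7458
  y_1 = -3.076 - 0.02*-24.608 = -2.5838
Step 2: grad_x = 2*3*-1.7458 = -10.475, grad_y = 2*4*-2.5838 = -20.6707
  x_2 = -1.7458 - 0.02*-10.475 = -1.5363
  y_2 = -2.5838 - 0.02*-20.6707 = -2.1704
Step 3: grad_x = 2*3*-1.5363 = -9.218, grad_y = 2*4*-2.1704 = -17.3634
  x_3 = -1.5363 - 0.02*-9.218 = -1.352
  y_3 = -2.1704 - 0.02*-17.3634 = -1.8232
Step 4: grad_x = 2*3*-1.352 = -8.1118, grad_y = 2*4*-1.8232 = -14.5853
  x_4 = -1.352 - 0.02*-8.1118 = -1.1897
  y_4 = -1.8232 - 0.02*-14.5853 = -1.5315
Step 5: grad_x = 2*3*-1.1897 = -7.1384, grad_y = 2*4*-1.5315 = -12.2516
  x_5 = -1.1897 - 0.02*-7.1384 = -1.047
  y_5 = -1.5315 - 0.02*-12.2516 = -1.2864
f(-1.047, -1.2864) = 3*(-1.047)^2 + 4*(-1.2864)^2 = 9.9079


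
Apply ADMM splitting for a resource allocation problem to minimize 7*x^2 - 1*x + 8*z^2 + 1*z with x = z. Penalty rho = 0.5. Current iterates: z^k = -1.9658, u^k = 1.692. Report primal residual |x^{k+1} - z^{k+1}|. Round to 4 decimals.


ADMM iteration with rho = 0.5, z^k = -1.9658, u^k = 1.692
Step 1: x-update.
Minimize 7*x^2 - 1*x + (0.5/2)*(x + 1.9658 + 1.692)^2
FOC: (2*7 + 0.5)*x = 1 + 0.5*(-1.9658 - 1.692)
x^{k+1} = -0.0572
Step 2: z-update.
Minimize 8*z^2 + 1*z + (0.5/2)*(-0.0572 - z + 1.692)^2
FOC: (2*8 + 0.5)*z = -1 + 0.5*(-0.0572 + 1.692)
z^{k+1} = -0.0111
Step 3: u-update.
u^{k+1} = 1.692 - 0.0572 + 0.0111 = 1.6459
Step 4: Primal residual = |-0.0572 + 0.0111| = 0.0461


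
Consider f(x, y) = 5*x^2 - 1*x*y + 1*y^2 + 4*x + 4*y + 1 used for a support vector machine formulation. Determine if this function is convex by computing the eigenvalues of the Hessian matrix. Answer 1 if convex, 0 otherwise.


The Hessian of f(x,y) = 5*x^2 - 1*x*y + 1*y^2 + 4*x + 4*y + 1 is:
H = [[10, -1], [-1, 2]]
Trace = 10 + 2 = 12
Determinant = 10*2 - (-1)^2 = 19
Discriminant = (12)^2 - 4*19 = 68.0
Eigenvalues: lambda_1 = 1.8769, lambda_2 = 10.1231
The function is convex.

1


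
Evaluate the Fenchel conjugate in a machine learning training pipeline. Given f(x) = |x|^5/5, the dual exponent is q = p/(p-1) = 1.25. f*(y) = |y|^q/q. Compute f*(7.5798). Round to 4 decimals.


The conjugate exponent q satisfies 1/p + 1/q = 1.
p = 5, so q = 5/(5 - 1) = 1.25
|y|^q = 7.5798^1.25 = 12.5769
f*(7.5798) = 12.5769 / 1.25 = 10.0615


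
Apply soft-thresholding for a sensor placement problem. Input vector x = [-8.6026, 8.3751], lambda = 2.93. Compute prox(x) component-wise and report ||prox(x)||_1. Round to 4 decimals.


Soft-thresholding with lambda = 2.93:
prox(-8.6026) = sign(-8.6026)*max(|-8.6026| - 2.93, 0) = -5.6726
prox(8.3751) = sign(8.3751)*max(|8.3751| - 2.93, 0) = 5.4451
prox(x) = [-5.6726, 5.4451]
||prox(x)||_1 = 5.6726 + 5.4451 = 11.1177


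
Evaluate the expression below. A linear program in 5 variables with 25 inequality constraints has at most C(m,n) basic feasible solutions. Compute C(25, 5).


Each vertex corresponds to some choice of n active constraints out of m, so the number of vertices is at most C(m, n) = m! / (n!(m-n)!).
m = 25, n = 5
Numerator: 25 * 24 * 23 * 22 * 21
Denominator: 5! = 120
C(25, 5) = 53130


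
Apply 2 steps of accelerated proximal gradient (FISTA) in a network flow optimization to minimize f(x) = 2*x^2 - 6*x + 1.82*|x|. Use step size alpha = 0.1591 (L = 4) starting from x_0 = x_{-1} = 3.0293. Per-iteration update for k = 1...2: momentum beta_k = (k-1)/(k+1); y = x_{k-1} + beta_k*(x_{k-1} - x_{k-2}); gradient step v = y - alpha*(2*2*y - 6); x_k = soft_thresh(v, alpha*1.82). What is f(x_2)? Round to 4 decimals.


FISTA on f(x) = 2*x^2 - 6*x + 1.82*|x|
L = 4, alpha = 0.1591
Iteration 1: beta = 0.0, y = 3.0293 + 0.0*(3.0293 - 3.0293) = 3.0293
  grad(y) = 6.1172, v = y - alpha*grad = 2.0561
  prox(v) = soft_thresh(2.0561, 0.2896) = 1.7665
Iteration 2: beta = 0.3333, y = 1.7665 + 0.3333*(1.7665 - 3.0293) = 1.3456
  grad(y) = -0.6178, v = y - alpha*grad = 1.4438
  prox(v) = soft_thresh(1.4438, 0.2896) = 1.1543
f(x_2) = 2*1.1543^2 - 6*1.1543 + 1.82*|1.1543| = -2.1602


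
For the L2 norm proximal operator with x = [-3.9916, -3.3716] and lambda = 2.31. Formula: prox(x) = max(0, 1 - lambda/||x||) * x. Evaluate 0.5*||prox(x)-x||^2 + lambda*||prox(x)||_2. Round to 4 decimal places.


Step 1: Compute ||x||.
||x|| = 5.225
Step 2: Compute scaling factor.
scale = max(0, 1 - 2.31/5.225) = 0.5579
Step 3: prox(x) = [-2.2269, -1.881]
||prox(x)|| = 2.915
Step 4: Proximal objective.
0.5*||prox-x||^2 = 2.6681
lambda*||prox|| = 6.7337
Total = 9.4017


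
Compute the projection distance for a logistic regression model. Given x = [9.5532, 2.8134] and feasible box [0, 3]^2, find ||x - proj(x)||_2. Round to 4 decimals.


Project each component onto [0, 3].
clip(9.5532) = 3.0, clip(2.8134) = 2.8134
Projection = [3.0, 2.8134]
Squared diffs: [42.9444, 0.0]
Distance = sqrt(42.9444) = 6.5532


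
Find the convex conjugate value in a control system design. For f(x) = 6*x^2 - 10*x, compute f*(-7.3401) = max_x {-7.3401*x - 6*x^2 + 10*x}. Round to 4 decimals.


f*(y) = sup_x {y*x - a*x^2 - b*x} = sup_x {(y-b)*x - a*x^2}
FOC: (y - b) - 2a*x = 0 => x* = (y - b)/(2a)
x* = (-7.3401 + 10)/(2*6) = 0.2217
f*(-7.3401) = (y-b)^2/(4a) = (-7.3401 + 10)^2/(4*6)
= 7.0751/24 = 0.2948


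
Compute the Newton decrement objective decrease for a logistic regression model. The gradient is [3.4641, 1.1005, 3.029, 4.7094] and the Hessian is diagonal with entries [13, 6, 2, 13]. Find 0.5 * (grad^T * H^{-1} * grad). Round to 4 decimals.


Step 1: H is diagonal, so H^(-1) * g = [0.2665, 0.1834, 1.5145, 0.3623].
Step 2: g^T H^(-1) g = sum_i g_i^2 / H_ii
  = (3.4641)^2/13 + (1.1005)^2/6 + (3.029)^2/2 + (4.7094)^2/13
  = 0.9231 + 0.2019 + 4.5874 + 1.706 = 7.4184
Step 3: Objective decrease = 0.5 * g^T H^(-1) g = 3.7092
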